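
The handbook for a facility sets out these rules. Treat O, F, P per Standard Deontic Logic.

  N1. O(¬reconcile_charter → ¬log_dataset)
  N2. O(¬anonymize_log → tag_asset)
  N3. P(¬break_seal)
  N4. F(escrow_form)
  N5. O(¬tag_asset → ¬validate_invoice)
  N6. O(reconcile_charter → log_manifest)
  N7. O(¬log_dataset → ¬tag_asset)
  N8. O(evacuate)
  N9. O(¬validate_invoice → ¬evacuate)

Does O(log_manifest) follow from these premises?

Yes

Premise 8 states O(evacuate) outright.
Premise 9, O(¬validate_invoice → ¬evacuate), contraposes to O(evacuate → validate_invoice); with O(evacuate) we get O(validate_invoice).
Premise 5 is O(¬tag_asset → ¬validate_invoice); contrapositively O(validate_invoice → tag_asset). Since O(validate_invoice) holds, K gives O(tag_asset).
Premise 7 is O(¬log_dataset → ¬tag_asset); contrapositively O(tag_asset → log_dataset). Since O(tag_asset) holds, K gives O(log_dataset).
The contrapositive of premise 1 (O(¬reconcile_charter → ¬log_dataset)) is O(log_dataset → reconcile_charter), and O(log_dataset) is already established, so O(reconcile_charter).
With premise 6, O(reconcile_charter → log_manifest), the K-axiom yields O(log_manifest).
Premises 2, 3, 4 do not contribute to this derivation.
So O(log_manifest) follows.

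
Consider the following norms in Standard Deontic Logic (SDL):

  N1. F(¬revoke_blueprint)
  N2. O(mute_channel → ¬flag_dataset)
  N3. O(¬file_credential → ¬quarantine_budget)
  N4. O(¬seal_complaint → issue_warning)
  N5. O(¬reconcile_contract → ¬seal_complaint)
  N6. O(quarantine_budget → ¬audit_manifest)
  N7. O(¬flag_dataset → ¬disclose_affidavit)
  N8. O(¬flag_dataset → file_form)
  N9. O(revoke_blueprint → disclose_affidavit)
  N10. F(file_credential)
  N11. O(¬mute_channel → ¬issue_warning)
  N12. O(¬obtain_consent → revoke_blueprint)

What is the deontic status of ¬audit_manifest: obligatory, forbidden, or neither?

Premise 6 is O(quarantine_budget → ¬audit_manifest), but O(quarantine_budget) is not derivable from the premises, so it does not yield O(¬audit_manifest).
No premise or chain of K-axiom applications forces O(¬audit_manifest), and none forces O(audit_manifest). So ¬audit_manifest is neither obligatory nor forbidden under these norms.

Neither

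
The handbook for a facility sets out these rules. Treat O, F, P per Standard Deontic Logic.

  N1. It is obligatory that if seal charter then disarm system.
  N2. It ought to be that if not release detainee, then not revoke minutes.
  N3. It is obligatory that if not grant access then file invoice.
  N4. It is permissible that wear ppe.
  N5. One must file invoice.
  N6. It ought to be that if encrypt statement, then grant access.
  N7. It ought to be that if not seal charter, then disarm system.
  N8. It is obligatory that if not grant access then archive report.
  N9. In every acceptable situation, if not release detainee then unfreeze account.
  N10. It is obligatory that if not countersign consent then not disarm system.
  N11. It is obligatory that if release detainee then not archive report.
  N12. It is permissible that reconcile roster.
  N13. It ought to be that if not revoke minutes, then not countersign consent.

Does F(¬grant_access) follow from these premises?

Premises 7 and 1 are O(¬seal_charter → disarm_system) and O(seal_charter → disarm_system); every ideal world satisfies ¬seal_charter or seal_charter, so in either case disarm_system holds — hence O(disarm_system).
Premise 10, O(¬countersign_consent → ¬disarm_system), contraposes to O(disarm_system → countersign_consent); with O(disarm_system) we get O(countersign_consent).
The contrapositive of premise 13 (O(¬revoke_minutes → ¬countersign_consent)) is O(countersign_consent → revoke_minutes), and O(countersign_consent) is already established, so O(revoke_minutes).
Premise 2 is O(¬release_detainee → ¬revoke_minutes); contrapositively O(revoke_minutes → release_detainee). Since O(revoke_minutes) holds, K gives O(release_detainee).
From O(release_detainee) and premise 11, O(release_detainee → ¬archive_report), we obtain O(¬archive_report).
Premise 8, O(¬grant_access → archive_report), contraposes to O(¬archive_report → grant_access); with O(¬archive_report) we get O(grant_access).
Premises 3, 4, 5, 6, 9, 12 do not contribute to this derivation.
So O(grant_access) holds, i.e. F(¬grant_access). The claim follows.

Yes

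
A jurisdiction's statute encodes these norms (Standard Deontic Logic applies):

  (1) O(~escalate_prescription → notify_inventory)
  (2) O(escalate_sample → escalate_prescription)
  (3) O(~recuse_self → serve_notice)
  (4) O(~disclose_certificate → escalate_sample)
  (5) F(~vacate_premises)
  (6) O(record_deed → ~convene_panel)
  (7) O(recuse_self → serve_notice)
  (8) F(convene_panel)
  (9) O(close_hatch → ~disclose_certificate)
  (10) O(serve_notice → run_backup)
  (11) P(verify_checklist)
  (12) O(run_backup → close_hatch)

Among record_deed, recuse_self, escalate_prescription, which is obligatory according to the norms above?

escalate_prescription

Premises 3 and 7 are O(~recuse_self → serve_notice) and O(recuse_self → serve_notice); every ideal world satisfies ~recuse_self or recuse_self, so in either case serve_notice holds — hence O(serve_notice).
Applying K to premise 10 (O(serve_notice → run_backup)) and O(serve_notice) yields O(run_backup).
Premise 12 is O(run_backup → close_hatch); since O(run_backup), deontic closure gives O(close_hatch).
Premise 9 is O(close_hatch → ~disclose_certificate); since O(close_hatch), deontic closure gives O(~disclose_certificate).
Premise 4 is O(~disclose_certificate → escalate_sample); since O(~disclose_certificate), deontic closure gives O(escalate_sample).
From O(escalate_sample) and premise 2, O(escalate_sample → escalate_prescription), we obtain O(escalate_prescription).
So O(escalate_prescription) holds — escalate_prescription is obligatory. None of the other listed options is made obligatory by any chain of premises.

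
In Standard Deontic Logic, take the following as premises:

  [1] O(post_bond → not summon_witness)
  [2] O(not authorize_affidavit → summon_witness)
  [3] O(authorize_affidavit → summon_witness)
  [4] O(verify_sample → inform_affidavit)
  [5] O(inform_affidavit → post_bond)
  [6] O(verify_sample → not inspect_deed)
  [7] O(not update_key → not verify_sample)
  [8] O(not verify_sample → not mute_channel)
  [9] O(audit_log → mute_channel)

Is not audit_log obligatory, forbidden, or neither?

Obligatory

By case analysis on not authorize_affidavit: premise 2 gives O(not authorize_affidavit → summon_witness) and premise 3 gives O(authorize_affidavit → summon_witness), so O(summon_witness) either way.
Premise 1, O(post_bond → not summon_witness), contraposes to O(summon_witness → not post_bond); with O(summon_witness) we get O(not post_bond).
Premise 5, O(inform_affidavit → post_bond), contraposes to O(not post_bond → not inform_affidavit); with O(not post_bond) we get O(not inform_affidavit).
Premise 4 is O(verify_sample → inform_affidavit); contrapositively O(not inform_affidavit → not verify_sample). Since O(not inform_affidavit) holds, K gives O(not verify_sample).
From O(not verify_sample) and premise 8, O(not verify_sample → not mute_channel), we obtain O(not mute_channel).
The contrapositive of premise 9 (O(audit_log → mute_channel)) is O(not mute_channel → not audit_log), and O(not mute_channel) is already established, so O(not audit_log).
Premises 6, 7 do not contribute to this derivation.
Hence not audit_log is obligatory.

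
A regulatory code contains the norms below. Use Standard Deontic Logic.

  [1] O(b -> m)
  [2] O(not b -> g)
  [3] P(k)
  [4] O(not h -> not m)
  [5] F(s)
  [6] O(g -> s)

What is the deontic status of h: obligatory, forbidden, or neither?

F(s) at premise 5 means O(not s).
Premise 6 is O(g -> s); contrapositively O(not s -> not g). Since O(not s) holds, K gives O(not g).
The contrapositive of premise 2 (O(not b -> g)) is O(not g -> b), and O(not g) is already established, so O(b).
Applying K to premise 1 (O(b -> m)) and O(b) yields O(m).
Premise 4, O(not h -> not m), contraposes to O(m -> h); with O(m) we get O(h).
Premise 3 does not contribute to this derivation.
Hence h is obligatory.

Obligatory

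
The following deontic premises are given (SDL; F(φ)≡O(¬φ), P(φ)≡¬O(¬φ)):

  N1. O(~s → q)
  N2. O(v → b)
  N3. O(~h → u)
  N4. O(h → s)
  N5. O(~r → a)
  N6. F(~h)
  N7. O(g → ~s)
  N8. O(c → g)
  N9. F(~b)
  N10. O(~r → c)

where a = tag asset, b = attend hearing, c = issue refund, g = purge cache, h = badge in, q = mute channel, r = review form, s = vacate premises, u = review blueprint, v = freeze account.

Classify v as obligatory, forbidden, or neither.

Neither

Premise 2 is O(v → b); even if O(b) held, inferring O(v) would be affirming the consequent — invalid.
No premise or chain of K-axiom applications forces O(v), and none forces O(~v). So v is neither obligatory nor forbidden under these norms.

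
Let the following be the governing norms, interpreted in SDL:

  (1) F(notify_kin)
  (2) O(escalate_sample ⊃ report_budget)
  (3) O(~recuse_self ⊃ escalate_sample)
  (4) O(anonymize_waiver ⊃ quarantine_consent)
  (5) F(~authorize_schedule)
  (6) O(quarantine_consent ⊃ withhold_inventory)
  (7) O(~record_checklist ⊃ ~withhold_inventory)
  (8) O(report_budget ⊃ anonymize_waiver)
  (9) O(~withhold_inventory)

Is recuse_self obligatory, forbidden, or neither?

Obligatory

From premise 9 we have O(~withhold_inventory).
The contrapositive of premise 6 (O(quarantine_consent ⊃ withhold_inventory)) is O(~withhold_inventory ⊃ ~quarantine_consent), and O(~withhold_inventory) is already established, so O(~quarantine_consent).
Premise 4, O(anonymize_waiver ⊃ quarantine_consent), contraposes to O(~quarantine_consent ⊃ ~anonymize_waiver); with O(~quarantine_consent) we get O(~anonymize_waiver).
The contrapositive of premise 8 (O(report_budget ⊃ anonymize_waiver)) is O(~anonymize_waiver ⊃ ~report_budget), and O(~anonymize_waiver) is already established, so O(~report_budget).
Premise 2 is O(escalate_sample ⊃ report_budget); contrapositively O(~report_budget ⊃ ~escalate_sample). Since O(~report_budget) holds, K gives O(~escalate_sample).
Premise 3 is O(~recuse_self ⊃ escalate_sample); contrapositively O(~escalate_sample ⊃ recuse_self). Since O(~escalate_sample) holds, K gives O(recuse_self).
Premises 1, 5, 7 do not contribute to this derivation.
Hence recuse_self is obligatory.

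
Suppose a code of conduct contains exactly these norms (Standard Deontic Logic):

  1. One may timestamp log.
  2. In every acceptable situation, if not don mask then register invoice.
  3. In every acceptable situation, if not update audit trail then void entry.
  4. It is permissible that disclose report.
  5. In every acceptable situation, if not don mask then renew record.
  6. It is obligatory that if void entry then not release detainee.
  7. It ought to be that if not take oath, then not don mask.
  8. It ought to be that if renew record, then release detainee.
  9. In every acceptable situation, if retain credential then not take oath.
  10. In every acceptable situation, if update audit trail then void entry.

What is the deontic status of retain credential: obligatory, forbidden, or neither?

Forbidden

Premises 3 and 10 are O(¬update_audit_trail → void_entry) and O(update_audit_trail → void_entry); every ideal world satisfies ¬update_audit_trail or update_audit_trail, so in either case void_entry holds — hence O(void_entry).
Applying K to premise 6 (O(void_entry → ¬release_detainee)) and O(void_entry) yields O(¬release_detainee).
The contrapositive of premise 8 (O(renew_record → release_detainee)) is O(¬release_detainee → ¬renew_record), and O(¬release_detainee) is already established, so O(¬renew_record).
Premise 5, O(¬don_mask → renew_record), contraposes to O(¬renew_record → don_mask); with O(¬renew_record) we get O(don_mask).
Premise 7 is O(¬take_oath → ¬don_mask); contrapositively O(don_mask → take_oath). Since O(don_mask) holds, K gives O(take_oath).
Premise 9, O(retain_credential → ¬take_oath), contraposes to O(take_oath → ¬retain_credential); with O(take_oath) we get O(¬retain_credential).
Premises 1, 2, 4 do not contribute to this derivation.
Thus O(¬retain_credential), which is F(retain_credential): retain_credential is forbidden.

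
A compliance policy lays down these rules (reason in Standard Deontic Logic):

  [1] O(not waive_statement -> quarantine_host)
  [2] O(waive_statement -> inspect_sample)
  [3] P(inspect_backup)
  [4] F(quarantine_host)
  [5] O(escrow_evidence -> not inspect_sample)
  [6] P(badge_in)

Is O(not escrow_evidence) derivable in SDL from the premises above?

Yes

Premise 4 is F(quarantine_host), i.e. O(not quarantine_host).
The contrapositive of premise 1 (O(not waive_statement -> quarantine_host)) is O(not quarantine_host -> waive_statement), and O(not quarantine_host) is already established, so O(waive_statement).
Premise 2 is O(waive_statement -> inspect_sample); since O(waive_statement), deontic closure gives O(inspect_sample).
Premise 5 is O(escrow_evidence -> not inspect_sample); contrapositively O(inspect_sample -> not escrow_evidence). Since O(inspect_sample) holds, K gives O(not escrow_evidence).
Premises 3, 6 do not contribute to this derivation.
So O(not escrow_evidence) follows.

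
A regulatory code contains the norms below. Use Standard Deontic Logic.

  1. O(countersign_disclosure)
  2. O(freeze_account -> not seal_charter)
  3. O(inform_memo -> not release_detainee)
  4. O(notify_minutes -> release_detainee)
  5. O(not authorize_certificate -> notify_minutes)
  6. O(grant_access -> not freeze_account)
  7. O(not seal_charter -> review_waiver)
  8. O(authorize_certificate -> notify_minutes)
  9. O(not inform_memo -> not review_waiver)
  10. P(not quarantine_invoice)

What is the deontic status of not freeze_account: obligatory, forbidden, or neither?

Obligatory

Premises 5 and 8 are O(not authorize_certificate -> notify_minutes) and O(authorize_certificate -> notify_minutes); every ideal world satisfies not authorize_certificate or authorize_certificate, so in either case notify_minutes holds — hence O(notify_minutes).
With premise 4, O(notify_minutes -> release_detainee), the K-axiom yields O(release_detainee).
Premise 3 is O(inform_memo -> not release_detainee); contrapositively O(release_detainee -> not inform_memo). Since O(release_detainee) holds, K gives O(not inform_memo).
From O(not inform_memo) and premise 9, O(not inform_memo -> not review_waiver), we obtain O(not review_waiver).
The contrapositive of premise 7 (O(not seal_charter -> review_waiver)) is O(not review_waiver -> seal_charter), and O(not review_waiver) is already established, so O(seal_charter).
Premise 2, O(freeze_account -> not seal_charter), contraposes to O(seal_charter -> not freeze_account); with O(seal_charter) we get O(not freeze_account).
Premises 1, 6, 10 do not contribute to this derivation.
Hence not freeze_account is obligatory.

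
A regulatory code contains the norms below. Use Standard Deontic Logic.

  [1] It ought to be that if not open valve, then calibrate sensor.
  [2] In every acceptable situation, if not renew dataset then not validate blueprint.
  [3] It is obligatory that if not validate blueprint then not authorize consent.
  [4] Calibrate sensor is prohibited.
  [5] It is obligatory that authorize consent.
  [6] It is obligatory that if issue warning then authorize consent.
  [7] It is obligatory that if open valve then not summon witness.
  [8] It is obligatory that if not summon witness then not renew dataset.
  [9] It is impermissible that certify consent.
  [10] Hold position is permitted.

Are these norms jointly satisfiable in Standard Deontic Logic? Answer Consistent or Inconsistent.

Inconsistent

Premise 5 gives O(authorize_consent).
Premise 3, O(¬validate_blueprint → ¬authorize_consent), contraposes to O(authorize_consent → validate_blueprint); with O(authorize_consent) we get O(validate_blueprint).
The contrapositive of premise 2 (O(¬renew_dataset → ¬validate_blueprint)) is O(validate_blueprint → renew_dataset), and O(validate_blueprint) is already established, so O(renew_dataset).
Premise 8 is O(¬summon_witness → ¬renew_dataset); contrapositively O(renew_dataset → summon_witness). Since O(renew_dataset) holds, K gives O(summon_witness).
Premise 7, O(open_valve → ¬summon_witness), contraposes to O(summon_witness → ¬open_valve); with O(summon_witness) we get O(¬open_valve).
From O(¬open_valve) and premise 1, O(¬open_valve → calibrate_sensor), we obtain O(calibrate_sensor).
Yet premise 4 is F(calibrate_sensor), i.e. O(¬calibrate_sensor).
We now have both O(calibrate_sensor) and O(¬calibrate_sensor) — calibrate_sensor is simultaneously obligatory and forbidden, violating the D-axiom.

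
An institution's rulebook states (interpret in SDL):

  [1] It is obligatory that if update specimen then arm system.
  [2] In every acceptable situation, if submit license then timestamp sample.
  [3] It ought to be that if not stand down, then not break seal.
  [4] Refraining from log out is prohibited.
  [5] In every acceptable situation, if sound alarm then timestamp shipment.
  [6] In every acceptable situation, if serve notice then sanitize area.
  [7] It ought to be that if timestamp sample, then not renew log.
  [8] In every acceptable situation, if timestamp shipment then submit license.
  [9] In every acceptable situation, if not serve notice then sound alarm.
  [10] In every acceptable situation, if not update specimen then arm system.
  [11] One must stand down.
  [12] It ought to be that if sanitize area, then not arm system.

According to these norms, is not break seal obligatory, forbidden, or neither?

Premise 3 is O(¬stand_down → ¬break_seal), but O(¬stand_down) is not derivable from the premises, so it does not yield O(¬break_seal).
No premise or chain of K-axiom applications forces O(¬break_seal), and none forces O(break_seal). So ¬break_seal is neither obligatory nor forbidden under these norms.

Neither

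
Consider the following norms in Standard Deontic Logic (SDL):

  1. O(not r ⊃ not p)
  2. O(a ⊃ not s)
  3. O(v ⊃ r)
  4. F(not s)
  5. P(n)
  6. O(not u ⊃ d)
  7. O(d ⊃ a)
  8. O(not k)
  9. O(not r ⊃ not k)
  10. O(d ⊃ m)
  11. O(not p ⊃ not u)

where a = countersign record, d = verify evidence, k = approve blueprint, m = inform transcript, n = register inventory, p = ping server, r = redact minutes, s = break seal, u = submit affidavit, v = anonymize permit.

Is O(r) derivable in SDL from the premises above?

Yes

Premise 4 is F(not s), i.e. O(s).
Premise 2, O(a ⊃ not s), contraposes to O(s ⊃ not a); with O(s) we get O(not a).
Premise 7, O(d ⊃ a), contraposes to O(not a ⊃ not d); with O(not a) we get O(not d).
The contrapositive of premise 6 (O(not u ⊃ d)) is O(not d ⊃ u), and O(not d) is already established, so O(u).
The contrapositive of premise 11 (O(not p ⊃ not u)) is O(u ⊃ p), and O(u) is already established, so O(p).
The contrapositive of premise 1 (O(not r ⊃ not p)) is O(p ⊃ r), and O(p) is already established, so O(r).
Premises 3, 5, 8, 9, 10 do not contribute to this derivation.
So O(r) follows.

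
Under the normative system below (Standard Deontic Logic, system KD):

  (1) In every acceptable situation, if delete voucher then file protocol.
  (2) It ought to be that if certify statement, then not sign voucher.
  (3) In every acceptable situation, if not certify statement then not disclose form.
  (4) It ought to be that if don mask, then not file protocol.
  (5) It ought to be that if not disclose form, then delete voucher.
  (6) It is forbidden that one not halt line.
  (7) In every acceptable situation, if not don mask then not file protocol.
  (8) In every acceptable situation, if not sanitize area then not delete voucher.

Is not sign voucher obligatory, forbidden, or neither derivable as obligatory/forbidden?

Obligatory

By case analysis on ¬don_mask: premise 7 gives O(¬don_mask → ¬file_protocol) and premise 4 gives O(don_mask → ¬file_protocol), so O(¬file_protocol) either way.
Premise 1 is O(delete_voucher → file_protocol); contrapositively O(¬file_protocol → ¬delete_voucher). Since O(¬file_protocol) holds, K gives O(¬delete_voucher).
The contrapositive of premise 5 (O(¬disclose_form → delete_voucher)) is O(¬delete_voucher → disclose_form), and O(¬delete_voucher) is already established, so O(disclose_form).
Premise 3, O(¬certify_statement → ¬disclose_form), contraposes to O(disclose_form → certify_statement); with O(disclose_form) we get O(certify_statement).
From O(certify_statement) and premise 2, O(certify_statement → ¬sign_voucher), we obtain O(¬sign_voucher).
Premises 6, 8 do not contribute to this derivation.
Hence ¬sign_voucher is obligatory.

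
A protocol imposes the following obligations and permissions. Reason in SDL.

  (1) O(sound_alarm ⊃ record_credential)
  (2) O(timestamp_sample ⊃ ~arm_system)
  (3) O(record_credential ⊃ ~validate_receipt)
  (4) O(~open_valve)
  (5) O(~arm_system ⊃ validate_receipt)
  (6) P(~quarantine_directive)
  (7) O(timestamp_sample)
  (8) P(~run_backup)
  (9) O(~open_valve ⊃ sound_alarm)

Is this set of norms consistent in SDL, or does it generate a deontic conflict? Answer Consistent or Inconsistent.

Premise 7 gives O(timestamp_sample).
Applying K to premise 2 (O(timestamp_sample ⊃ ~arm_system)) and O(timestamp_sample) yields O(~arm_system).
Applying K to premise 5 (O(~arm_system ⊃ validate_receipt)) and O(~arm_system) yields O(validate_receipt).
The contrapositive of premise 3 (O(record_credential ⊃ ~validate_receipt)) is O(validate_receipt ⊃ ~record_credential), and O(validate_receipt) is already established, so O(~record_credential).
The contrapositive of premise 1 (O(sound_alarm ⊃ record_credential)) is O(~record_credential ⊃ ~sound_alarm), and O(~record_credential) is already established, so O(~sound_alarm).
The contrapositive of premise 9 (O(~open_valve ⊃ sound_alarm)) is O(~sound_alarm ⊃ open_valve), and O(~sound_alarm) is already established, so O(open_valve).
However, premise 4 gives O(~open_valve).
We now have both O(open_valve) and O(~open_valve) — open_valve is simultaneously obligatory and forbidden, violating the D-axiom.

Inconsistent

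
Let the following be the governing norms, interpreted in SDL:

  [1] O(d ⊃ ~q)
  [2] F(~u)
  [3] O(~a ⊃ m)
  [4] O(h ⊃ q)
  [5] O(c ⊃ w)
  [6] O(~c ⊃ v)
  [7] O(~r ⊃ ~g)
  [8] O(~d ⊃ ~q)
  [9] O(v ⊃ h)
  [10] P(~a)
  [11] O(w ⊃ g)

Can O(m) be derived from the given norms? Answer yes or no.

No

Premise 3 is O(~a ⊃ m), but O(~a) is not derivable from the premises (the permission P(~a) asserts only ~O(a), not O(~a)), so it does not yield O(m).
No other premise forces O(m). An ideal world satisfying every premise can still have m false, so O(m) is not derivable.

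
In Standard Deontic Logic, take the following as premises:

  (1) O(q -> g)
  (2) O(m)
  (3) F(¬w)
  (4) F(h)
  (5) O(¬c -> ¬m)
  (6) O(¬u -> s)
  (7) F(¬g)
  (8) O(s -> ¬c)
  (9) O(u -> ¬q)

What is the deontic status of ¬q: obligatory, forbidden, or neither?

Premise 2 gives O(m).
The contrapositive of premise 5 (O(¬c -> ¬m)) is O(m -> c), and O(m) is already established, so O(c).
Premise 8 is O(s -> ¬c); contrapositively O(c -> ¬s). Since O(c) holds, K gives O(¬s).
Premise 6, O(¬u -> s), contraposes to O(¬s -> u); with O(¬s) we get O(u).
Premise 9 is O(u -> ¬q); since O(u), deontic closure gives O(¬q).
Premises 1, 3, 4, 7 do not contribute to this derivation.
Hence ¬q is obligatory.

Obligatory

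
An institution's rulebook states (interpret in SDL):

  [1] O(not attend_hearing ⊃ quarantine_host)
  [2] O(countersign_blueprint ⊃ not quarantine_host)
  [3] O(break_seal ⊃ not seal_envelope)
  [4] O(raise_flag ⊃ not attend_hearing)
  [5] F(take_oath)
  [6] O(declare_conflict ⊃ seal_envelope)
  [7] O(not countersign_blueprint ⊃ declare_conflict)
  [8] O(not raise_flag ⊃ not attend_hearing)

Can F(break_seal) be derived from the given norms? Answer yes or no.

Premises 4 and 8 cover both cases: O(raise_flag ⊃ not attend_hearing) and O(not raise_flag ⊃ not attend_hearing). Since raise_flag ∨ not raise_flag is a tautology, O(not attend_hearing) follows.
Premise 1 is O(not attend_hearing ⊃ quarantine_host); since O(not attend_hearing), deontic closure gives O(quarantine_host).
Premise 2 is O(countersign_blueprint ⊃ not quarantine_host); contrapositively O(quarantine_host ⊃ not countersign_blueprint). Since O(quarantine_host) holds, K gives O(not countersign_blueprint).
Premise 7 is O(not countersign_blueprint ⊃ declare_conflict); since O(not countersign_blueprint), deontic closure gives O(declare_conflict).
With premise 6, O(declare_conflict ⊃ seal_envelope), the K-axiom yields O(seal_envelope).
Premise 3, O(break_seal ⊃ not seal_envelope), contraposes to O(seal_envelope ⊃ not break_seal); with O(seal_envelope) we get O(not break_seal).
Premise 5 does not contribute to this derivation.
So O(not break_seal) holds, i.e. F(break_seal). The claim follows.

Yes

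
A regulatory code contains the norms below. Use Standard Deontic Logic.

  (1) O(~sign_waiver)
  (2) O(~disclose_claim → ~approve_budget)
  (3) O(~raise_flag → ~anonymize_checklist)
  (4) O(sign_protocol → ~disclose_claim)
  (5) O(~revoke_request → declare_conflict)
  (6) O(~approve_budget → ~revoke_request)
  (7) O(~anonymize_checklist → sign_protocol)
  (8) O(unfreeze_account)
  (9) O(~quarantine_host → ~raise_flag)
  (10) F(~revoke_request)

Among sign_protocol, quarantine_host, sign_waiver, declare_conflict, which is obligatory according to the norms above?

F(~revoke_request) at premise 10 means O(revoke_request).
Premise 6, O(~approve_budget → ~revoke_request), contraposes to O(revoke_request → approve_budget); with O(revoke_request) we get O(approve_budget).
Premise 2 is O(~disclose_claim → ~approve_budget); contrapositively O(approve_budget → disclose_claim). Since O(approve_budget) holds, K gives O(disclose_claim).
Premise 4 is O(sign_protocol → ~disclose_claim); contrapositively O(disclose_claim → ~sign_protocol). Since O(disclose_claim) holds, K gives O(~sign_protocol).
Premise 7, O(~anonymize_checklist → sign_protocol), contraposes to O(~sign_protocol → anonymize_checklist); with O(~sign_protocol) we get O(anonymize_checklist).
Premise 3, O(~raise_flag → ~anonymize_checklist), contraposes to O(anonymize_checklist → raise_flag); with O(anonymize_checklist) we get O(raise_flag).
The contrapositive of premise 9 (O(~quarantine_host → ~raise_flag)) is O(raise_flag → quarantine_host), and O(raise_flag) is already established, so O(quarantine_host).
So O(quarantine_host) holds — quarantine_host is obligatory. None of the other listed options is made obligatory by any chain of premises.

quarantine_host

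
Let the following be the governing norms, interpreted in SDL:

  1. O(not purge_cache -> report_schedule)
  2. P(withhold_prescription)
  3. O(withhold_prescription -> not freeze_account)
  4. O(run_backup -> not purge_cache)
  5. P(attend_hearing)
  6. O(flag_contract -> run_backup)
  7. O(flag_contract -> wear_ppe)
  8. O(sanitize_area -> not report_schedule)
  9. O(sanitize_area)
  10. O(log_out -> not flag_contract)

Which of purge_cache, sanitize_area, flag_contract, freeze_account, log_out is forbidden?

Premise 9 gives O(sanitize_area).
From O(sanitize_area) and premise 8, O(sanitize_area -> not report_schedule), we obtain O(not report_schedule).
The contrapositive of premise 1 (O(not purge_cache -> report_schedule)) is O(not report_schedule -> purge_cache), and O(not report_schedule) is already established, so O(purge_cache).
Premise 4 is O(run_backup -> not purge_cache); contrapositively O(purge_cache -> not run_backup). Since O(purge_cache) holds, K gives O(not run_backup).
Premise 6 is O(flag_contract -> run_backup); contrapositively O(not run_backup -> not flag_contract). Since O(not run_backup) holds, K gives O(not flag_contract).
So O(not flag_contract) holds, i.e. flag_contract is forbidden. None of the other listed options is forbidden under the premises.

flag_contract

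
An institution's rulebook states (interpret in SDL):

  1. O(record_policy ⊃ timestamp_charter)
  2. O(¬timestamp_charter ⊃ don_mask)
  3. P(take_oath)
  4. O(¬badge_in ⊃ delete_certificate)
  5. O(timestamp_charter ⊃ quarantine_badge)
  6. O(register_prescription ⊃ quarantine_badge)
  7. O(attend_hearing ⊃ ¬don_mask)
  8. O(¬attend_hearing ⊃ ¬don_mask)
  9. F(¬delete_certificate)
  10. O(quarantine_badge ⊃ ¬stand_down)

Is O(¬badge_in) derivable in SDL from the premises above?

Premise 4 is O(¬badge_in ⊃ delete_certificate); even if O(delete_certificate) held, inferring O(¬badge_in) would be affirming the consequent — invalid.
No other premise forces O(¬badge_in). An ideal world satisfying every premise can still have ¬badge_in false, so O(¬badge_in) is not derivable.

No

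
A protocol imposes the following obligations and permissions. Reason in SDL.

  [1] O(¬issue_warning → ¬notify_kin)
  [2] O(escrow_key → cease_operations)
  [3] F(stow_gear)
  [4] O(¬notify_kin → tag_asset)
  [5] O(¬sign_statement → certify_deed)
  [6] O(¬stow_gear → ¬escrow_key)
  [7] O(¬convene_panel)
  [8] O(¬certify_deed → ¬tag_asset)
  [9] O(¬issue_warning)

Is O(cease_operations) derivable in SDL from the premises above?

Premise 2 is O(escrow_key → cease_operations), but O(escrow_key) is not derivable from the premises, so it does not yield O(cease_operations).
No other premise forces O(cease_operations). An ideal world satisfying every premise can still have cease_operations false, so O(cease_operations) is not derivable.

No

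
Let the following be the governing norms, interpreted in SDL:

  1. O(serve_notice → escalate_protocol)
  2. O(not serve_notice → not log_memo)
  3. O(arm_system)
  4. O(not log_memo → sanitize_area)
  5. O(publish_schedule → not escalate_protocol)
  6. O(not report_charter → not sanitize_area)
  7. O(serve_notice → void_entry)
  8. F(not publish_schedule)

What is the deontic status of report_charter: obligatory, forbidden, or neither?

Obligatory

Premise 8, F(not publish_schedule), is equivalent to O(publish_schedule).
Applying K to premise 5 (O(publish_schedule → not escalate_protocol)) and O(publish_schedule) yields O(not escalate_protocol).
Premise 1, O(serve_notice → escalate_protocol), contraposes to O(not escalate_protocol → not serve_notice); with O(not escalate_protocol) we get O(not serve_notice).
With premise 2, O(not serve_notice → not log_memo), the K-axiom yields O(not log_memo).
Applying K to premise 4 (O(not log_memo → sanitize_area)) and O(not log_memo) yields O(sanitize_area).
Premise 6 is O(not report_charter → not sanitize_area); contrapositively O(sanitize_area → report_charter). Since O(sanitize_area) holds, K gives O(report_charter).
Premises 3, 7 do not contribute to this derivation.
Hence report_charter is obligatory.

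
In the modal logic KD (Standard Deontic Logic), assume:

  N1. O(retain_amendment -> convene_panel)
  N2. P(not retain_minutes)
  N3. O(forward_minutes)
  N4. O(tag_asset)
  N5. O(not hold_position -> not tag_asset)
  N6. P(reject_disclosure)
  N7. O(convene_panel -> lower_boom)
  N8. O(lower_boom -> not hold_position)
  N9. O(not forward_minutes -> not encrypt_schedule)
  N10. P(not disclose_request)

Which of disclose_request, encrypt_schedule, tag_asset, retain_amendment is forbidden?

Premise 4 gives O(tag_asset).
Premise 5, O(not hold_position -> not tag_asset), contraposes to O(tag_asset -> hold_position); with O(tag_asset) we get O(hold_position).
Premise 8 is O(lower_boom -> not hold_position); contrapositively O(hold_position -> not lower_boom). Since O(hold_position) holds, K gives O(not lower_boom).
Premise 7 is O(convene_panel -> lower_boom); contrapositively O(not lower_boom -> not convene_panel). Since O(not lower_boom) holds, K gives O(not convene_panel).
Premise 1 is O(retain_amendment -> convene_panel); contrapositively O(not convene_panel -> not retain_amendment). Since O(not convene_panel) holds, K gives O(not retain_amendment).
So O(not retain_amendment) holds, i.e. retain_amendment is forbidden. None of the other listed options is forbidden under the premises.

retain_amendment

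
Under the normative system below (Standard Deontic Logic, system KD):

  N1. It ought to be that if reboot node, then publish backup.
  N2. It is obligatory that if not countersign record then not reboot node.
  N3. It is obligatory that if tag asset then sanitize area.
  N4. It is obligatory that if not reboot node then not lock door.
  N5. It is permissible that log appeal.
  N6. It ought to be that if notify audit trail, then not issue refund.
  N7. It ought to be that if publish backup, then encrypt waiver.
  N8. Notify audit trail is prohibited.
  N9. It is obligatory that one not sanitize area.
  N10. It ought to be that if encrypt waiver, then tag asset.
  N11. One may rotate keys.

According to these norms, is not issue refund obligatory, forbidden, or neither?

Neither

Premise 6 is O(notify_audit_trail → ¬issue_refund), but O(notify_audit_trail) is not derivable from the premises, so it does not yield O(¬issue_refund).
No premise or chain of K-axiom applications forces O(¬issue_refund), and none forces O(issue_refund). So ¬issue_refund is neither obligatory nor forbidden under these norms.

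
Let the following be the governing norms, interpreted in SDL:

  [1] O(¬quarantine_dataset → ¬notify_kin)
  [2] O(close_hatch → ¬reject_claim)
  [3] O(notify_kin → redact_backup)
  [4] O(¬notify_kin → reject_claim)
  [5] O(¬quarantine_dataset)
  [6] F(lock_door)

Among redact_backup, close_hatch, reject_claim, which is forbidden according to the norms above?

From premise 5 we have O(¬quarantine_dataset).
Applying K to premise 1 (O(¬quarantine_dataset → ¬notify_kin)) and O(¬quarantine_dataset) yields O(¬notify_kin).
Applying K to premise 4 (O(¬notify_kin → reject_claim)) and O(¬notify_kin) yields O(reject_claim).
The contrapositive of premise 2 (O(close_hatch → ¬reject_claim)) is O(reject_claim → ¬close_hatch), and O(reject_claim) is already established, so O(¬close_hatch).
So O(¬close_hatch) holds, i.e. close_hatch is forbidden. None of the other listed options is forbidden under the premises.

close_hatch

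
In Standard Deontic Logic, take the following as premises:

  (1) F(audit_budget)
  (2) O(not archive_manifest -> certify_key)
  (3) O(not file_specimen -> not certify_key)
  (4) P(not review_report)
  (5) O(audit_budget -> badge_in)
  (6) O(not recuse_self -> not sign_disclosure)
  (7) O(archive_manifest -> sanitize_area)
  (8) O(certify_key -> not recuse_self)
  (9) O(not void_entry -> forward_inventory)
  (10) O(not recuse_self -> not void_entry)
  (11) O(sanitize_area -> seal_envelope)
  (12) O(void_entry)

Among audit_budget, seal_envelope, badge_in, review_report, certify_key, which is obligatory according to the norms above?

Premise 12 states O(void_entry) outright.
The contrapositive of premise 10 (O(not recuse_self -> not void_entry)) is O(void_entry -> recuse_self), and O(void_entry) is already established, so O(recuse_self).
Premise 8, O(certify_key -> not recuse_self), contraposes to O(recuse_self -> not certify_key); with O(recuse_self) we get O(not certify_key).
Premise 2 is O(not archive_manifest -> certify_key); contrapositively O(not certify_key -> archive_manifest). Since O(not certify_key) holds, K gives O(archive_manifest).
Premise 7 is O(archive_manifest -> sanitize_area); since O(archive_manifest), deontic closure gives O(sanitize_area).
Applying K to premise 11 (O(sanitize_area -> seal_envelope)) and O(sanitize_area) yields O(seal_envelope).
So O(seal_envelope) holds — seal_envelope is obligatory. None of the other listed options is made obligatory by any chain of premises.

seal_envelope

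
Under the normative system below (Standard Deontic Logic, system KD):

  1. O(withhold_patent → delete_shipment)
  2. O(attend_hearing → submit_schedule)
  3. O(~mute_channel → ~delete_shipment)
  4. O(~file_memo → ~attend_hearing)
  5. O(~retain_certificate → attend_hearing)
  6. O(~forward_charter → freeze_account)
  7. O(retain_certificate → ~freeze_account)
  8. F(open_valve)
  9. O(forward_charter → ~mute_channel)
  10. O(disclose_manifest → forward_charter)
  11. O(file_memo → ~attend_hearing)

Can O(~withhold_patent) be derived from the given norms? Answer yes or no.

Premises 11 and 4 are O(file_memo → ~attend_hearing) and O(~file_memo → ~attend_hearing); every ideal world satisfies file_memo or ~file_memo, so in either case ~attend_hearing holds — hence O(~attend_hearing).
Premise 5 is O(~retain_certificate → attend_hearing); contrapositively O(~attend_hearing → retain_certificate). Since O(~attend_hearing) holds, K gives O(retain_certificate).
Premise 7 is O(retain_certificate → ~freeze_account); since O(retain_certificate), deontic closure gives O(~freeze_account).
Premise 6 is O(~forward_charter → freeze_account); contrapositively O(~freeze_account → forward_charter). Since O(~freeze_account) holds, K gives O(forward_charter).
Premise 9 is O(forward_charter → ~mute_channel); since O(forward_charter), deontic closure gives O(~mute_channel).
Premise 3 is O(~mute_channel → ~delete_shipment); since O(~mute_channel), deontic closure gives O(~delete_shipment).
Premise 1, O(withhold_patent → delete_shipment), contraposes to O(~delete_shipment → ~withhold_patent); with O(~delete_shipment) we get O(~withhold_patent).
Premises 2, 8, 10 do not contribute to this derivation.
So O(~withhold_patent) follows.

Yes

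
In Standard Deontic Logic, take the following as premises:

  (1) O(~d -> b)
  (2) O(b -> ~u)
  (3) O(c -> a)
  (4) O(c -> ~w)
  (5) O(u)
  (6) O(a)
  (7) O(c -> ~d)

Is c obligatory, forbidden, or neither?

From premise 5 we have O(u).
The contrapositive of premise 2 (O(b -> ~u)) is O(u -> ~b), and O(u) is already established, so O(~b).
Premise 1, O(~d -> b), contraposes to O(~b -> d); with O(~b) we get O(d).
The contrapositive of premise 7 (O(c -> ~d)) is O(d -> ~c), and O(d) is already established, so O(~c).
Premises 3, 4, 6 do not contribute to this derivation.
Thus O(~c), which is F(c): c is forbidden.

Forbidden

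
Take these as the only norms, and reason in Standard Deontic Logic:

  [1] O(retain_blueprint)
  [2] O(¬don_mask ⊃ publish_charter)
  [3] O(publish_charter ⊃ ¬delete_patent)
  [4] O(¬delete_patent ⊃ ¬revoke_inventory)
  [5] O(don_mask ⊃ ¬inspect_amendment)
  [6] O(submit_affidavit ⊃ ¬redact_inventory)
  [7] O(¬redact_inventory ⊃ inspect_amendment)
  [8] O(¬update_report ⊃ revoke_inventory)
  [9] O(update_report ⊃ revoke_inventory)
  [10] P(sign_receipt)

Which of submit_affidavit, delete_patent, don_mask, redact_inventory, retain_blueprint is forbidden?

submit_affidavit

Premises 9 and 8 cover both cases: O(update_report ⊃ revoke_inventory) and O(¬update_report ⊃ revoke_inventory). Since update_report ∨ ¬update_report is a tautology, O(revoke_inventory) follows.
Premise 4, O(¬delete_patent ⊃ ¬revoke_inventory), contraposes to O(revoke_inventory ⊃ delete_patent); with O(revoke_inventory) we get O(delete_patent).
The contrapositive of premise 3 (O(publish_charter ⊃ ¬delete_patent)) is O(delete_patent ⊃ ¬publish_charter), and O(delete_patent) is already established, so O(¬publish_charter).
Premise 2, O(¬don_mask ⊃ publish_charter), contraposes to O(¬publish_charter ⊃ don_mask); with O(¬publish_charter) we get O(don_mask).
With premise 5, O(don_mask ⊃ ¬inspect_amendment), the K-axiom yields O(¬inspect_amendment).
Premise 7 is O(¬redact_inventory ⊃ inspect_amendment); contrapositively O(¬inspect_amendment ⊃ redact_inventory). Since O(¬inspect_amendment) holds, K gives O(redact_inventory).
The contrapositive of premise 6 (O(submit_affidavit ⊃ ¬redact_inventory)) is O(redact_inventory ⊃ ¬submit_affidavit), and O(redact_inventory) is already established, so O(¬submit_affidavit).
So O(¬submit_affidavit) holds, i.e. submit_affidavit is forbidden. None of the other listed options is forbidden under the premises.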